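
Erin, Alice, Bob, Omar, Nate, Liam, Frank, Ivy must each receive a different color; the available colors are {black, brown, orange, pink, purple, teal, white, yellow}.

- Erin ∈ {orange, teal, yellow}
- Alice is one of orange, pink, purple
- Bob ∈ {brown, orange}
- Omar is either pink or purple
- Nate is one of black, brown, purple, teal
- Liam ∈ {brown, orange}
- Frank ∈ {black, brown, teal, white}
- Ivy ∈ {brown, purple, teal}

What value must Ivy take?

Among the 8 variables, white fits only Frank (and all 8 values in {black, brown, orange, pink, purple, teal, white, yellow} must be used), so Frank = white.
The 7 still-open variables draw from only 7 values {black, brown, orange, pink, purple, teal, yellow}, so each is used; only Nate can be black, hence Nate = black.
The 6 still-open variables draw from only 6 values {brown, orange, pink, purple, teal, yellow}, so each is used; only Erin can be yellow, hence Erin = yellow.
Among the 5 still-open variables, teal fits only Ivy (and all 5 values in {brown, orange, pink, purple, teal} must be used), so Ivy = teal.

teal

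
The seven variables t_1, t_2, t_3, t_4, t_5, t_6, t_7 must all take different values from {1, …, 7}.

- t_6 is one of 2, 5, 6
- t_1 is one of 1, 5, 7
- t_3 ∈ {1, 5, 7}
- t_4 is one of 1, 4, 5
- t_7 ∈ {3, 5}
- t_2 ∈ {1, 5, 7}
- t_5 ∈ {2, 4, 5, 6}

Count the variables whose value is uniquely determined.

2

The 7 variables draw from only 7 values {1, 2, 3, 4, 5, 6, 7}, so each is used; only t_7 can be 3, hence t_7 = 3.
The 3 variables t_1, t_2, t_3 are confined to {1, 5, 7}, which locks those values in; drop them from t_4, t_5, t_6.
t_4 has just one choice, so t_4 = 4. Remove 4 from t_5.
Determined: t_4=4, t_7=3. The other variables each still have more than one consistent value. That makes 2.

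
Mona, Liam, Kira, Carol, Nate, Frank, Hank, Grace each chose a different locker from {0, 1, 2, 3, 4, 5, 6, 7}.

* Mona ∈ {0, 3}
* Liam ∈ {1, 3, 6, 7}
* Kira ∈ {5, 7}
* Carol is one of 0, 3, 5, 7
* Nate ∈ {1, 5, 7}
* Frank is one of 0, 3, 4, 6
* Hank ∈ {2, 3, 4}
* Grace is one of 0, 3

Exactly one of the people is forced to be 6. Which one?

Liam

The 8 variables together cover exactly {0, 1, 2, 3, 4, 5, 6, 7} — 8 values for 8 variables — and 2 appears only in Hank's list, so Hank = 2.
The 7 still-open variables together cover exactly {0, 1, 3, 4, 5, 6, 7} — 7 values for 7 variables — and 4 appears only in Frank's list, so Frank = 4.
Among the 6 still-open variables, 6 fits only Liam (and all 6 values in {0, 1, 3, 5, 6, 7} must be used), so Liam = 6.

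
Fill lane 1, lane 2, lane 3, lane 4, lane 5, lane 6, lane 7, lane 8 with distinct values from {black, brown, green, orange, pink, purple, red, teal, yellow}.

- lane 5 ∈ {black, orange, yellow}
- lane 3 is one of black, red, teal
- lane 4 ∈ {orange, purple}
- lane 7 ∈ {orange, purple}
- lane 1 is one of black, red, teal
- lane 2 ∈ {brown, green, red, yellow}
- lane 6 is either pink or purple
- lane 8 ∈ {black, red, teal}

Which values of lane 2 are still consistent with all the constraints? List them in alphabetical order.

lane 4 and lane 7 share exactly the 2 values {orange, purple}; by pigeonhole those values go to them, so strike orange, purple from lane 5, lane 6.
That leaves lane 6 = pink.
The 3 variables lane 1, lane 3, lane 8 are confined to {black, red, teal}, which locks those values in; drop them from lane 2, lane 5.
lane 5's domain is down to {yellow}, so lane 5 = yellow. Strike yellow from lane 2.
No further eliminations apply; lane 2 can still be any of brown, green.

brown, green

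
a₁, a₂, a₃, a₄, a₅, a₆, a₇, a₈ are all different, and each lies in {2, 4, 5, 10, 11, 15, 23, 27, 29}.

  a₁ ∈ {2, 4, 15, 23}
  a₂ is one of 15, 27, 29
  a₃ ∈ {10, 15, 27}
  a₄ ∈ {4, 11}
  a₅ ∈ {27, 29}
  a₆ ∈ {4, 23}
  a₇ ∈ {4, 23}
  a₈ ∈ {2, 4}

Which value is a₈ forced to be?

The 8 variables draw from only 8 values {2, 4, 10, 11, 15, 23, 27, 29}, so each is used; only a₃ can be 10, hence a₃ = 10.
Among the 7 still-open variables, 11 fits only a₄ (and all 7 values in {2, 4, 11, 15, 23, 27, 29} must be used), so a₄ = 11.
The 2 variables a₆ and a₇ are confined to {4, 23}, which locks those values in; drop them from a₁, a₈.
So a₈ = 2.

2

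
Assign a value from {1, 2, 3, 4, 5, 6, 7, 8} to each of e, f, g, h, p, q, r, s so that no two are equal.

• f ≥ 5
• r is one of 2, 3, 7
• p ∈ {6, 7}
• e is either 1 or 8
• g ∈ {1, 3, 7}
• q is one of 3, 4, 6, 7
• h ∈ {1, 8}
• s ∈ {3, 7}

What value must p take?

The 8 variables draw from only 8 values {1, 2, 3, 4, 5, 6, 7, 8}, so each is used; only r can be 2, hence r = 2.
The 7 still-open variables together cover exactly {1, 3, 4, 5, 6, 7, 8} — 7 values for 7 variables — and 4 appears only in q's list, so q = 4.
The 6 still-open variables together cover exactly {1, 3, 5, 6, 7, 8} — 6 values for 6 variables — and 5 appears only in f's list, so f = 5.
The 5 still-open variables draw from only 5 values {1, 3, 6, 7, 8}, so each is used; only p can be 6, hence p = 6.

6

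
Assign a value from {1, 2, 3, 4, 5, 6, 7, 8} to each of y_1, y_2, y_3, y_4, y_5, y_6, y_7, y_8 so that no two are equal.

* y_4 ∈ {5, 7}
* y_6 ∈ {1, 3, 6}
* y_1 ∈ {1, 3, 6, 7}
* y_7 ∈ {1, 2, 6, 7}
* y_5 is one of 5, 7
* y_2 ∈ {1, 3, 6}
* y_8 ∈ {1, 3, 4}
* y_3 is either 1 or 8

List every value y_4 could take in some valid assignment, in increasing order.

The 8 variables draw from only 8 values {1, 2, 3, 4, 5, 6, 7, 8}, so each is used; only y_7 can be 2, hence y_7 = 2.
Among the 7 still-open variables, 4 fits only y_8 (and all 7 values in {1, 3, 4, 5, 6, 7, 8} must be used), so y_8 = 4.
The 6 still-open variables draw from only 6 values {1, 3, 5, 6, 7, 8}, so each is used; only y_3 can be 8, hence y_3 = 8.
The 2 variables y_4 and y_5 are confined to {5, 7}, which locks those values in; drop them from y_1.
No further eliminations apply; y_4 can still be any of 5, 7.

5, 7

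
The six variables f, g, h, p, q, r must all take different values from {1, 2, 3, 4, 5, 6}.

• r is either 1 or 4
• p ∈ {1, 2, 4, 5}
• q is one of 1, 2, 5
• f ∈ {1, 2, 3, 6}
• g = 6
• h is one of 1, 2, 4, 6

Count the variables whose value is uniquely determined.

g's domain is down to {6}, so g = 6. So f, h can't be 6.
The 5 still-open variables together cover exactly {1, 2, 3, 4, 5} — 5 values for 5 variables — and 3 appears only in f's list, so f = 3.
Determined: f=3, g=6. The other variables each still have more than one consistent value. That makes 2.

2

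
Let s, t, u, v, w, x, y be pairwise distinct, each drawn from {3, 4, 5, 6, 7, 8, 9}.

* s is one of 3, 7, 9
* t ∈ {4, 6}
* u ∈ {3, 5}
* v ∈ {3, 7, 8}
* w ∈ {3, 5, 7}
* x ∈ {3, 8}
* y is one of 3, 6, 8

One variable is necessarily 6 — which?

The 7 variables draw from only 7 values {3, 4, 5, 6, 7, 8, 9}, so each is used; only t can be 4, hence t = 4.
The 6 still-open variables draw from only 6 values {3, 5, 6, 7, 8, 9}, so each is used; only y can be 6, hence y = 6.

y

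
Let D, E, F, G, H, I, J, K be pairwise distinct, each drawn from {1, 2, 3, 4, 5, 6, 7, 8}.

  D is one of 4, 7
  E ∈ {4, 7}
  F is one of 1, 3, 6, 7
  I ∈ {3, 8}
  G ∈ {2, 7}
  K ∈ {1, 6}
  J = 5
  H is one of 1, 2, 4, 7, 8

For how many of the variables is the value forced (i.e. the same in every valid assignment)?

2

J has just one choice, so J = 5.
D and E share exactly the 2 values {4, 7}; by pigeonhole those values go to them, so strike 4, 7 from F, G, H.
G must be 2 (only option left). So H can't be 2.
Determined: G=2, J=5. The other variables each still have more than one consistent value. That makes 2.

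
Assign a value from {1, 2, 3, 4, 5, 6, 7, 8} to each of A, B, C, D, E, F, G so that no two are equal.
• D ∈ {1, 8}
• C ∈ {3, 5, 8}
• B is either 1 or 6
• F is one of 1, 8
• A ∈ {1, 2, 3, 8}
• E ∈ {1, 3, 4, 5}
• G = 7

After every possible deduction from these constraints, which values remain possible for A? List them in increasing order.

G's domain is down to {7}, so G = 7.
The 2 variables D and F are confined to {1, 8}, which locks those values in; drop them from A, B, C, E.
B must be 6 (only option left).
No further eliminations apply; A can still be any of 2, 3.

2, 3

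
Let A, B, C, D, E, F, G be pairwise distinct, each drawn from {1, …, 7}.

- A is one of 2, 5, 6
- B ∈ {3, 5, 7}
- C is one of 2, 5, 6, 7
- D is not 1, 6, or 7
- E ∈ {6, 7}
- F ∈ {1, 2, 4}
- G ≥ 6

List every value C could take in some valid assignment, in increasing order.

2, 5

The 7 variables draw from only 7 values {1, 2, 3, 4, 5, 6, 7}, so each is used; only F can be 1, hence F = 1.
The 6 still-open variables draw from only 6 values {2, 3, 4, 5, 6, 7}, so each is used; only D can be 4, hence D = 4.
Among the 5 still-open variables, 3 fits only B (and all 5 values in {2, 3, 5, 6, 7} must be used), so B = 3.
The 2 variables E and G are confined to {6, 7}, which locks those values in; drop them from A, C.
No further eliminations apply; C can still be any of 2, 5.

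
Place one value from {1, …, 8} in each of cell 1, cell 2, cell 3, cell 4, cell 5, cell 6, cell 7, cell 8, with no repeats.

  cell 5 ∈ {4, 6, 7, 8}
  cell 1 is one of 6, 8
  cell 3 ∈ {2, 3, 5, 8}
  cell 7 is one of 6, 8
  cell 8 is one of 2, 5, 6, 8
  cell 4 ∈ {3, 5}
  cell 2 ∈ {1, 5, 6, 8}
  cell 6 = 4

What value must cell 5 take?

7

cell 6 has just one choice, so cell 6 = 4. Strike 4 from cell 5.
Among the 7 still-open variables, 1 fits only cell 2 (and all 7 values in {1, 2, 3, 5, 6, 7, 8} must be used), so cell 2 = 1.
Among the 6 still-open variables, 7 fits only cell 5 (and all 6 values in {2, 3, 5, 6, 7, 8} must be used), so cell 5 = 7.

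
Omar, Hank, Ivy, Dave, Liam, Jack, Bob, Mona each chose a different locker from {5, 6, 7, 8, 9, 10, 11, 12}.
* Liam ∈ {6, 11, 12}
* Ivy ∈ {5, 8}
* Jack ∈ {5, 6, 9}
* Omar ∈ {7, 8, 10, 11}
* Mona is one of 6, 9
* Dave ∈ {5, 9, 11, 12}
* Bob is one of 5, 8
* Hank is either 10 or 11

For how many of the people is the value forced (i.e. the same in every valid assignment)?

2

The 8 variables draw from only 8 values {5, 6, 7, 8, 9, 10, 11, 12}, so each is used; only Omar can be 7, hence Omar = 7.
The 7 still-open variables draw from only 7 values {5, 6, 8, 9, 10, 11, 12}, so each is used; only Hank can be 10, hence Hank = 10.
Ivy and Bob between them cover only {5, 8} — a naked pair. Remove those values from Dave, Jack.
Jack and Mona share exactly the 2 values {6, 9}; by pigeonhole those values go to them, so strike 6, 9 from Dave, Liam.
Determined: Omar=7, Hank=10. The other people each still have more than one consistent value. That makes 2.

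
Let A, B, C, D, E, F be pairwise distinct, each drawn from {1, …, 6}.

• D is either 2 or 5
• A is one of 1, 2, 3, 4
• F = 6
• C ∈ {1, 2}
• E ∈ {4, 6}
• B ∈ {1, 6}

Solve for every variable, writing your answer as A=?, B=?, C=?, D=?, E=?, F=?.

F has just one choice, so F = 6. Remove 6 from B, E.
B must be 1 (only option left). Eliminate 1 elsewhere: A, C.
That leaves C = 2. Strike 2 from A, D.
D must be 5 (only option left).
E has just one choice, so E = 4. So A can't be 4.
A's domain is down to {3}, so A = 3.

A=3, B=1, C=2, D=5, E=4, F=6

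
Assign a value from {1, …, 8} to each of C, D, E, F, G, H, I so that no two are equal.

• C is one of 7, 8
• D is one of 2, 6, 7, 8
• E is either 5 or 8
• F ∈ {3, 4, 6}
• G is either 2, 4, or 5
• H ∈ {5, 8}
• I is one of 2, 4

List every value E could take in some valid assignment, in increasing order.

The 7 variables together cover exactly {2, 3, 4, 5, 6, 7, 8} — 7 values for 7 variables — and 3 appears only in F's list, so F = 3.
Among the 6 still-open variables, 6 fits only D (and all 6 values in {2, 4, 5, 6, 7, 8} must be used), so D = 6.
Among the 5 still-open variables, 7 fits only C (and all 5 values in {2, 4, 5, 7, 8} must be used), so C = 7.
E and H between them cover only {5, 8} — a naked pair. Remove those values from G.
No further eliminations apply; E can still be any of 5, 8.

5, 8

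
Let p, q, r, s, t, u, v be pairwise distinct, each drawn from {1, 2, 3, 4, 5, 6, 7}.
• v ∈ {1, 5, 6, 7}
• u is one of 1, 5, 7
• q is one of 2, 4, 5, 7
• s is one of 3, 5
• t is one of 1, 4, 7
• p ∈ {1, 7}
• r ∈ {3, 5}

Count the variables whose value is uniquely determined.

The 7 variables together cover exactly {1, 2, 3, 4, 5, 6, 7} — 7 values for 7 variables — and 2 appears only in q's list, so q = 2.
The 6 still-open variables together cover exactly {1, 3, 4, 5, 6, 7} — 6 values for 6 variables — and 4 appears only in t's list, so t = 4.
The 5 still-open variables draw from only 5 values {1, 3, 5, 6, 7}, so each is used; only v can be 6, hence v = 6.
r and s between them cover only {3, 5} — a naked pair. Remove those values from u.
Determined: q=2, t=4, v=6. The other variables each still have more than one consistent value. That makes 3.

3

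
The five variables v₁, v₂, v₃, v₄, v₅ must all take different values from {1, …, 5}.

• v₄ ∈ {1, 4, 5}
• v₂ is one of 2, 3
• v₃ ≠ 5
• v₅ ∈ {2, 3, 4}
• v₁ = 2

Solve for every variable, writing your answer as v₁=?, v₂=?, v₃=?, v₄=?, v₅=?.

v₁'s domain is down to {2}, so v₁ = 2. Remove 2 from v₂, v₃, v₅.
That leaves v₂ = 3. Remove 3 from v₃, v₅.
v₅ must be 4 (only option left). Eliminate 4 elsewhere: v₃, v₄.
v₃ has just one choice, so v₃ = 1. Eliminate 1 elsewhere: v₄.
v₄ has just one choice, so v₄ = 5.

v₁=2, v₂=3, v₃=1, v₄=5, v₅=4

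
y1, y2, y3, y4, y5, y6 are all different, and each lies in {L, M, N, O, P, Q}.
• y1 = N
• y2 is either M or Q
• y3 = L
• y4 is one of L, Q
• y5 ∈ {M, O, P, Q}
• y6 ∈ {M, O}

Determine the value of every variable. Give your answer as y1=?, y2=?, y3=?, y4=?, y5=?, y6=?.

y1 must be N (only option left).
y3 must be L (only option left). Strike L from y4.
y4 has just one choice, so y4 = Q. Strike Q from y2, y5.
y2 has just one choice, so y2 = M. Eliminate M elsewhere: y5, y6.
That leaves y6 = O. Remove O from y5.
y5 has just one choice, so y5 = P.

y1=N, y2=M, y3=L, y4=Q, y5=P, y6=O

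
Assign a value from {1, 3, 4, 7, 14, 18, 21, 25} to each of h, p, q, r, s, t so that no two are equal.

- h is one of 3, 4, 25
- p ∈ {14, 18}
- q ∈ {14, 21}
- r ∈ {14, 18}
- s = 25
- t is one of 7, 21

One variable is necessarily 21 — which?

s has just one choice, so s = 25. Remove 25 from h.
p and r between them cover only {14, 18} — a naked pair. Remove those values from q.
So 21 goes to q.

q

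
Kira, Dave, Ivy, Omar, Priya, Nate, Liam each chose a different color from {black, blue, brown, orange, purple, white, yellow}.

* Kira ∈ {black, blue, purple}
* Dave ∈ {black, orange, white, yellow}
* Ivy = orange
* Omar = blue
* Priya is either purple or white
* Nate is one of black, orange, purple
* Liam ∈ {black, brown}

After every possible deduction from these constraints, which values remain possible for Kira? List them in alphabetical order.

Ivy has just one choice, so Ivy = orange. Eliminate orange elsewhere: Dave, Nate.
That leaves Omar = blue. Eliminate blue elsewhere: Kira.
The 5 still-open variables together cover exactly {black, brown, purple, white, yellow} — 5 values for 5 variables — and brown appears only in Liam's list, so Liam = brown.
The 4 still-open variables draw from only 4 values {black, purple, white, yellow}, so each is used; only Dave can be yellow, hence Dave = yellow.
The 3 still-open variables together cover exactly {black, purple, white} — 3 values for 3 variables — and white appears only in Priya's list, so Priya = white.
No further eliminations apply; Kira can still be any of black, purple.

black, purple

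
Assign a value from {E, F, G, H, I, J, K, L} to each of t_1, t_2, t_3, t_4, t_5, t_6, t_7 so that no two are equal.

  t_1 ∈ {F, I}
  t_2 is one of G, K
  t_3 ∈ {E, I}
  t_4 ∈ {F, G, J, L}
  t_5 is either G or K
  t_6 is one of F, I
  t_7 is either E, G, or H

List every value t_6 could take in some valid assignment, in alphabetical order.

F, I

t_1 and t_6 between them cover only {F, I} — a naked pair. Remove those values from t_3, t_4.
t_3 has just one choice, so t_3 = E. Strike E from t_7.
The 2 variables t_2 and t_5 are confined to {G, K}, which locks those values in; drop them from t_4, t_7.
t_7 must be H (only option left).
No further eliminations apply; t_6 can still be any of F, I.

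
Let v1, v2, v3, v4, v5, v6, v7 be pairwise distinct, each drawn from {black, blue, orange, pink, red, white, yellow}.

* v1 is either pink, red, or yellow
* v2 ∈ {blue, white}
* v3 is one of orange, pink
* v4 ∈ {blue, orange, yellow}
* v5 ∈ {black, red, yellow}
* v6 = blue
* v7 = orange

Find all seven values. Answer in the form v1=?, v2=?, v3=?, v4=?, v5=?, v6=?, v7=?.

v1=red, v2=white, v3=pink, v4=yellow, v5=black, v6=blue, v7=orange

v6 must be blue (only option left). Eliminate blue elsewhere: v2, v4.
v7's domain is down to {orange}, so v7 = orange. Remove orange from v3, v4.
v2 has just one choice, so v2 = white.
v3's domain is down to {pink}, so v3 = pink. Remove pink from v1.
v4 must be yellow (only option left). Strike yellow from v1, v5.
v1 must be red (only option left). Eliminate red elsewhere: v5.
That leaves v5 = black.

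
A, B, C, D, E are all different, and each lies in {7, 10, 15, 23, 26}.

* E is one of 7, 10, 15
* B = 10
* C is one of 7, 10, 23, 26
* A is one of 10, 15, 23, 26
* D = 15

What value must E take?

B's domain is down to {10}, so B = 10. So A, C, E can't be 10.
That leaves D = 15. Strike 15 from A, E.
So E = 7.

7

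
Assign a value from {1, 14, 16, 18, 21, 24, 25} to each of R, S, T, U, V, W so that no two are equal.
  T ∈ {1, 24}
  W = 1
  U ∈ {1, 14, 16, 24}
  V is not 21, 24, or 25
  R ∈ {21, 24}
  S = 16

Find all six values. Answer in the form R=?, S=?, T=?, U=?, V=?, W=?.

S has just one choice, so S = 16. Eliminate 16 elsewhere: U, V.
That leaves W = 1. Eliminate 1 elsewhere: T, U, V.
T has just one choice, so T = 24. So R, U can't be 24.
That leaves U = 14. Strike 14 from V.
That leaves V = 18.
R must be 21 (only option left).

R=21, S=16, T=24, U=14, V=18, W=1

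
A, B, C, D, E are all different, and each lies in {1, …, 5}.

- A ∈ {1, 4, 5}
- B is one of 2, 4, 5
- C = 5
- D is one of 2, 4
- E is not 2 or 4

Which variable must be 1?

A

C has just one choice, so C = 5. Eliminate 5 elsewhere: A, B, E.
The 4 still-open variables together cover exactly {1, 2, 3, 4} — 4 values for 4 variables — and 3 appears only in E's list, so E = 3.
The 3 still-open variables draw from only 3 values {1, 2, 4}, so each is used; only A can be 1, hence A = 1.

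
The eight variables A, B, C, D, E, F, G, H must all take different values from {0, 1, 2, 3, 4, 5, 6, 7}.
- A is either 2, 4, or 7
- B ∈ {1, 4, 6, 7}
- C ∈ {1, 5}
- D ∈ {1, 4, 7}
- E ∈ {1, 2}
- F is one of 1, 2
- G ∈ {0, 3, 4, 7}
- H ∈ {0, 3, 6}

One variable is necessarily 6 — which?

The 8 variables draw from only 8 values {0, 1, 2, 3, 4, 5, 6, 7}, so each is used; only C can be 5, hence C = 5.
E and F share exactly the 2 values {1, 2}; by pigeonhole those values go to them, so strike 1, 2 from A, B, D.
The 2 variables A and D are confined to {4, 7}, which locks those values in; drop them from B, G.
So 6 goes to B.

B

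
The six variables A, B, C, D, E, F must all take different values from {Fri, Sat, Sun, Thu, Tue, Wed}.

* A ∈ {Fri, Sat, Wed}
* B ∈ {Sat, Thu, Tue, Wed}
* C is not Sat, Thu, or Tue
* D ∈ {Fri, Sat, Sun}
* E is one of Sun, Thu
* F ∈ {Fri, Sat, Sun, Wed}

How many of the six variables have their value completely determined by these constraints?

The 6 variables draw from only 6 values {Fri, Sat, Sun, Thu, Tue, Wed}, so each is used; only B can be Tue, hence B = Tue.
The 5 still-open variables together cover exactly {Fri, Sat, Sun, Thu, Wed} — 5 values for 5 variables — and Thu appears only in E's list, so E = Thu.
Determined: B=Tue, E=Thu. The other variables each still have more than one consistent value. That makes 2.

2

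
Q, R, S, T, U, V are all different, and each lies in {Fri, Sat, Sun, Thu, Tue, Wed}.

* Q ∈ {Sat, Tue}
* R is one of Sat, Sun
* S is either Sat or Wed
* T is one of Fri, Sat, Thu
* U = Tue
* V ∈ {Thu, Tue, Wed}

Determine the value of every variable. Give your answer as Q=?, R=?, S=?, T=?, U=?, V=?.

U's domain is down to {Tue}, so U = Tue. So Q, V can't be Tue.
Q has just one choice, so Q = Sat. So R, S, T can't be Sat.
R's domain is down to {Sun}, so R = Sun.
S must be Wed (only option left). So V can't be Wed.
V's domain is down to {Thu}, so V = Thu. Strike Thu from T.
That leaves T = Fri.

Q=Sat, R=Sun, S=Wed, T=Fri, U=Tue, V=Thu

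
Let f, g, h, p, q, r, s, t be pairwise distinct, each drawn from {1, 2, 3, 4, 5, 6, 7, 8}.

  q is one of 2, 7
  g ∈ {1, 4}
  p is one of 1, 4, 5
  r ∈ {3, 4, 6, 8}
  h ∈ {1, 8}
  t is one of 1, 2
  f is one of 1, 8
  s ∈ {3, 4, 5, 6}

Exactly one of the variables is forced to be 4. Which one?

Among the 8 variables, 7 fits only q (and all 8 values in {1, 2, 3, 4, 5, 6, 7, 8} must be used), so q = 7.
The 7 still-open variables together cover exactly {1, 2, 3, 4, 5, 6, 8} — 7 values for 7 variables — and 2 appears only in t's list, so t = 2.
The 2 variables f and h are confined to {1, 8}, which locks those values in; drop them from g, p, r.
So 4 goes to g.

g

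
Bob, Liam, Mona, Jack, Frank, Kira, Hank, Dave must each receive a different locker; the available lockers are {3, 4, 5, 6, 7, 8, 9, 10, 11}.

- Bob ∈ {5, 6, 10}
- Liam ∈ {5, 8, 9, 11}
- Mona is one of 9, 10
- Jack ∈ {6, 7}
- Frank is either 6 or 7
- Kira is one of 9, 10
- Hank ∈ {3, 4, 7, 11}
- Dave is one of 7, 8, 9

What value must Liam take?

The 2 variables Mona and Kira are confined to {9, 10}, which locks those values in; drop them from Bob, Liam, Dave.
Jack and Frank share exactly the 2 values {6, 7}; by pigeonhole those values go to them, so strike 6, 7 from Bob, Hank, Dave.
Bob has just one choice, so Bob = 5. So Liam can't be 5.
Dave has just one choice, so Dave = 8. Strike 8 from Liam.
So Liam = 11.

11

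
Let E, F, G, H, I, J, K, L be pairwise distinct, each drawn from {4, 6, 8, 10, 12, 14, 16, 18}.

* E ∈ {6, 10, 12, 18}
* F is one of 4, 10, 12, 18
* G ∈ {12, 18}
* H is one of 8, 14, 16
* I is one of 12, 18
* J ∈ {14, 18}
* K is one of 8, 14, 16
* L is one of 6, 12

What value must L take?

6

Among the 8 variables, 4 fits only F (and all 8 values in {4, 6, 8, 10, 12, 14, 16, 18} must be used), so F = 4.
The 7 still-open variables together cover exactly {6, 8, 10, 12, 14, 16, 18} — 7 values for 7 variables — and 10 appears only in E's list, so E = 10.
The 6 still-open variables together cover exactly {6, 8, 12, 14, 16, 18} — 6 values for 6 variables — and 6 appears only in L's list, so L = 6.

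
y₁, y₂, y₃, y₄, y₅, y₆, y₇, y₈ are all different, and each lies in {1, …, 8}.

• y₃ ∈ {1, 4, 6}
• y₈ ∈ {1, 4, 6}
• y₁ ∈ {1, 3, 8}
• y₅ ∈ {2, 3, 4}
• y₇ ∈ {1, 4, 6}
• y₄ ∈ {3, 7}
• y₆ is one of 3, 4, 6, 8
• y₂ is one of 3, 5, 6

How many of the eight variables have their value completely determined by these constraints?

3

Among the 8 variables, 2 fits only y₅ (and all 8 values in {1, 2, 3, 4, 5, 6, 7, 8} must be used), so y₅ = 2.
Among the 7 still-open variables, 5 fits only y₂ (and all 7 values in {1, 3, 4, 5, 6, 7, 8} must be used), so y₂ = 5.
The 6 still-open variables draw from only 6 values {1, 3, 4, 6, 7, 8}, so each is used; only y₄ can be 7, hence y₄ = 7.
y₃, y₇, y₈ between them cover only {1, 4, 6} — a naked triple. Remove those values from y₁, y₆.
Determined: y₂=5, y₄=7, y₅=2. The other variables each still have more than one consistent value. That makes 3.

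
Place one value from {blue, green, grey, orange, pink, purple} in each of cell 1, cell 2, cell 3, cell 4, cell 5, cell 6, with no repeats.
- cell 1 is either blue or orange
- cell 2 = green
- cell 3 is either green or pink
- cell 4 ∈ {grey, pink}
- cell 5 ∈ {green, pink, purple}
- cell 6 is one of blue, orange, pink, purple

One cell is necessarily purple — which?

cell 2 must be green (only option left). Strike green from cell 3, cell 5.
cell 3's domain is down to {pink}, so cell 3 = pink. Strike pink from cell 4, cell 5, cell 6.
So purple goes to cell 5.

cell 5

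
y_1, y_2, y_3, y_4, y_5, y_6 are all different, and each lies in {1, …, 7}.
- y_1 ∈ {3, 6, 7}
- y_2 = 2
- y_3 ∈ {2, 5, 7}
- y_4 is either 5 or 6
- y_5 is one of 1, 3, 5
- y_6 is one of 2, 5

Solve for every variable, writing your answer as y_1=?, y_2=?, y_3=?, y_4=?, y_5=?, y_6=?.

y_1=3, y_2=2, y_3=7, y_4=6, y_5=1, y_6=5

y_2 must be 2 (only option left). So y_3, y_6 can't be 2.
y_6 has just one choice, so y_6 = 5. Remove 5 from y_3, y_4, y_5.
y_3 has just one choice, so y_3 = 7. Strike 7 from y_1.
y_4 has just one choice, so y_4 = 6. So y_1 can't be 6.
y_1's domain is down to {3}, so y_1 = 3. Remove 3 from y_5.
That leaves y_5 = 1.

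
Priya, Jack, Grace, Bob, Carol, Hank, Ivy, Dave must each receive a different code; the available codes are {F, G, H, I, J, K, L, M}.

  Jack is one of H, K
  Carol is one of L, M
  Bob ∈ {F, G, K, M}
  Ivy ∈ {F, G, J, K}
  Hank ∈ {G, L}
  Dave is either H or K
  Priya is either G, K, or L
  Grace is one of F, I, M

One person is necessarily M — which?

The 8 variables draw from only 8 values {F, G, H, I, J, K, L, M}, so each is used; only Grace can be I, hence Grace = I.
Among the 7 still-open variables, J fits only Ivy (and all 7 values in {F, G, H, J, K, L, M} must be used), so Ivy = J.
Among the 6 still-open variables, F fits only Bob (and all 6 values in {F, G, H, K, L, M} must be used), so Bob = F.
The 5 still-open variables draw from only 5 values {G, H, K, L, M}, so each is used; only Carol can be M, hence Carol = M.

Carol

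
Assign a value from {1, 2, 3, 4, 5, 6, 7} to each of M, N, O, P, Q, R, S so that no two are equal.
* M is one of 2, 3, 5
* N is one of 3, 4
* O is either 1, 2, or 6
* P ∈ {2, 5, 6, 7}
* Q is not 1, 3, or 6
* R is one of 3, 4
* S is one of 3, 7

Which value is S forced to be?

The 7 variables draw from only 7 values {1, 2, 3, 4, 5, 6, 7}, so each is used; only O can be 1, hence O = 1.
Among the 6 still-open variables, 6 fits only P (and all 6 values in {2, 3, 4, 5, 6, 7} must be used), so P = 6.
N and R share exactly the 2 values {3, 4}; by pigeonhole those values go to them, so strike 3, 4 from M, Q, S.
So S = 7.

7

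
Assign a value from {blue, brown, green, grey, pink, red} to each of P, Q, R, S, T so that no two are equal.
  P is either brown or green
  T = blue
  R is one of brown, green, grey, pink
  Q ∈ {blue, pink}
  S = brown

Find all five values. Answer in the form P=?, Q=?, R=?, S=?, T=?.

P=green, Q=pink, R=grey, S=brown, T=blue

S must be brown (only option left). Strike brown from P, R.
T must be blue (only option left). Eliminate blue elsewhere: Q.
P has just one choice, so P = green. So R can't be green.
Q must be pink (only option left). Eliminate pink elsewhere: R.
That leaves R = grey.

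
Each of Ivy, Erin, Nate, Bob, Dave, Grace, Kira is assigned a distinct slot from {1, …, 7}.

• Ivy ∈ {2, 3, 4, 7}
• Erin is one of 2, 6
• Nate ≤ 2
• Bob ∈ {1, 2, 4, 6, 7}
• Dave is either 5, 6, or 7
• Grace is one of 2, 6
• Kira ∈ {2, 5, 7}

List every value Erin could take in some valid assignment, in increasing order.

2, 6

The 7 variables together cover exactly {1, 2, 3, 4, 5, 6, 7} — 7 values for 7 variables — and 3 appears only in Ivy's list, so Ivy = 3.
Among the 6 still-open variables, 4 fits only Bob (and all 6 values in {1, 2, 4, 5, 6, 7} must be used), so Bob = 4.
Among the 5 still-open variables, 1 fits only Nate (and all 5 values in {1, 2, 5, 6, 7} must be used), so Nate = 1.
The 2 variables Erin and Grace are confined to {2, 6}, which locks those values in; drop them from Dave, Kira.
No further eliminations apply; Erin can still be any of 2, 6.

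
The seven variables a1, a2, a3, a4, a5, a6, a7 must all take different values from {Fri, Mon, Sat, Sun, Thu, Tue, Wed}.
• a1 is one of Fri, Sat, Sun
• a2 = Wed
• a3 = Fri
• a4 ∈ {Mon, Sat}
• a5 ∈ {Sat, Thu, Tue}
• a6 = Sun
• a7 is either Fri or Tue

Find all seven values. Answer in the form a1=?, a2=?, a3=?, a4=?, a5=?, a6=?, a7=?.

a2 must be Wed (only option left).
a3 must be Fri (only option left). Remove Fri from a1, a7.
a6 has just one choice, so a6 = Sun. So a1 can't be Sun.
a7's domain is down to {Tue}, so a7 = Tue. Strike Tue from a5.
a1 must be Sat (only option left). So a4, a5 can't be Sat.
a4's domain is down to {Mon}, so a4 = Mon.
a5 has just one choice, so a5 = Thu.

a1=Sat, a2=Wed, a3=Fri, a4=Mon, a5=Thu, a6=Sun, a7=Tue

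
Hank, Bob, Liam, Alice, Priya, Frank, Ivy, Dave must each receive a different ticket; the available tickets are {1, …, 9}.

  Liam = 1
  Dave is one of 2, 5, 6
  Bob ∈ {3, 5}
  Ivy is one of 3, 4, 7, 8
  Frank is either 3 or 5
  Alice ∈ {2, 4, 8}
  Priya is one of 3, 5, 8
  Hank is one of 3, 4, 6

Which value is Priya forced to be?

Liam has just one choice, so Liam = 1.
The 7 still-open variables together cover exactly {2, 3, 4, 5, 6, 7, 8} — 7 values for 7 variables — and 7 appears only in Ivy's list, so Ivy = 7.
Bob and Frank share exactly the 2 values {3, 5}; by pigeonhole those values go to them, so strike 3, 5 from Hank, Priya, Dave.
So Priya = 8.

8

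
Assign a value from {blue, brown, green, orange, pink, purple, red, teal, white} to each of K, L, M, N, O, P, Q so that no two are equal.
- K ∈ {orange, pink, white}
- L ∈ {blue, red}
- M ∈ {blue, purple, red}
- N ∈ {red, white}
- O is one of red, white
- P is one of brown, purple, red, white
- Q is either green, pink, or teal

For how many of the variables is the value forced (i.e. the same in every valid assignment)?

3

The 2 variables N and O are confined to {red, white}, which locks those values in; drop them from K, L, M, P.
L's domain is down to {blue}, so L = blue. Eliminate blue elsewhere: M.
M's domain is down to {purple}, so M = purple. So P can't be purple.
P's domain is down to {brown}, so P = brown.
Determined: L=blue, M=purple, P=brown. The other variables each still have more than one consistent value. That makes 3.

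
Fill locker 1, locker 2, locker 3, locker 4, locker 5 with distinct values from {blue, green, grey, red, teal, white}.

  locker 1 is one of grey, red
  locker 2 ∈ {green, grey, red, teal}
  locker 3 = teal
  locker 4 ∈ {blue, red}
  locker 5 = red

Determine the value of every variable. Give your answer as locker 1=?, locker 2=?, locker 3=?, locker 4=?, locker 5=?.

locker 1=grey, locker 2=green, locker 3=teal, locker 4=blue, locker 5=red

locker 3 has just one choice, so locker 3 = teal. Strike teal from locker 2.
locker 5's domain is down to {red}, so locker 5 = red. Strike red from locker 1, locker 2, locker 4.
That leaves locker 1 = grey. Remove grey from locker 2.
That leaves locker 2 = green.
That leaves locker 4 = blue.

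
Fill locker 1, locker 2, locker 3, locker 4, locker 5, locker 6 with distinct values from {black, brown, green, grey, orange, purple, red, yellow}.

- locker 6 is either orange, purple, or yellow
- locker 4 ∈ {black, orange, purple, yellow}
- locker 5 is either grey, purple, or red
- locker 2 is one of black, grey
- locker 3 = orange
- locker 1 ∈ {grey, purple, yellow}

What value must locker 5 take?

locker 3 has just one choice, so locker 3 = orange. Remove orange from locker 4, locker 6.
The 5 still-open variables draw from only 5 values {black, grey, purple, red, yellow}, so each is used; only locker 5 can be red, hence locker 5 = red.

red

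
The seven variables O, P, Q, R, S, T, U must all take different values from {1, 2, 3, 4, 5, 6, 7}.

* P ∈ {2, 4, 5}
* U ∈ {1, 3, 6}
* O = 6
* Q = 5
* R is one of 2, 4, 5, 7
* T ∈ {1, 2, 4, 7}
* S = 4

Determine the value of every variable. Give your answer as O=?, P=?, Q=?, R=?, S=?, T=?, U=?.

O=6, P=2, Q=5, R=7, S=4, T=1, U=3

O's domain is down to {6}, so O = 6. Remove 6 from U.
Q's domain is down to {5}, so Q = 5. Strike 5 from P, R.
S's domain is down to {4}, so S = 4. Eliminate 4 elsewhere: P, R, T.
P must be 2 (only option left). Strike 2 from R, T.
R must be 7 (only option left). Eliminate 7 elsewhere: T.
T's domain is down to {1}, so T = 1. Remove 1 from U.
That leaves U = 3.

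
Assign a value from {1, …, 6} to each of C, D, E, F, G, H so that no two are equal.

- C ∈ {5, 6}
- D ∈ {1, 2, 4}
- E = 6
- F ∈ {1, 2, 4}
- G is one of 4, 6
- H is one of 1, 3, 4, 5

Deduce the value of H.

3

E must be 6 (only option left). Remove 6 from C, G.
G has just one choice, so G = 4. So D, F, H can't be 4.
C's domain is down to {5}, so C = 5. Remove 5 from H.
Among the 3 still-open variables, 3 fits only H (and all 3 values in {1, 2, 3} must be used), so H = 3.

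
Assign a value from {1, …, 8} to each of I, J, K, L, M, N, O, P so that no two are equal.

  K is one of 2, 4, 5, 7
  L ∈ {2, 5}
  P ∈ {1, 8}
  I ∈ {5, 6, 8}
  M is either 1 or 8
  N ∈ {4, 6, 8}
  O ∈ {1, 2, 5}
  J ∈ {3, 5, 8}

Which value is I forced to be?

6

Among the 8 variables, 3 fits only J (and all 8 values in {1, 2, 3, 4, 5, 6, 7, 8} must be used), so J = 3.
The 7 still-open variables together cover exactly {1, 2, 4, 5, 6, 7, 8} — 7 values for 7 variables — and 7 appears only in K's list, so K = 7.
The 6 still-open variables draw from only 6 values {1, 2, 4, 5, 6, 8}, so each is used; only N can be 4, hence N = 4.
The 5 still-open variables draw from only 5 values {1, 2, 5, 6, 8}, so each is used; only I can be 6, hence I = 6.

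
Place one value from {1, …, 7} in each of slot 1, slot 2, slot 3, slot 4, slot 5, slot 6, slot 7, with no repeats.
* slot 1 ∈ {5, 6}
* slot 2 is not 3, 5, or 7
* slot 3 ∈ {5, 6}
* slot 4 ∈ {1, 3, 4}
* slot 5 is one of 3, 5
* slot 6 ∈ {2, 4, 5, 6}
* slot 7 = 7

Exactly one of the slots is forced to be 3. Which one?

slot 7 has just one choice, so slot 7 = 7.
slot 1 and slot 3 share exactly the 2 values {5, 6}; by pigeonhole those values go to them, so strike 5, 6 from slot 2, slot 5, slot 6.

slot 5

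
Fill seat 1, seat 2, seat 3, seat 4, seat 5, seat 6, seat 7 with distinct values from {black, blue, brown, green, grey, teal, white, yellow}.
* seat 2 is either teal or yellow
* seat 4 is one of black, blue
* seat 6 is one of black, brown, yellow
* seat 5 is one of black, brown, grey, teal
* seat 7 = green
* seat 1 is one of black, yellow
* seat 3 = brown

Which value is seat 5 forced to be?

grey

seat 3's domain is down to {brown}, so seat 3 = brown. Remove brown from seat 5, seat 6.
That leaves seat 7 = green.
Among the 5 still-open variables, blue fits only seat 4 (and all 5 values in {black, blue, grey, teal, yellow} must be used), so seat 4 = blue.
The 4 still-open variables together cover exactly {black, grey, teal, yellow} — 4 values for 4 variables — and grey appears only in seat 5's list, so seat 5 = grey.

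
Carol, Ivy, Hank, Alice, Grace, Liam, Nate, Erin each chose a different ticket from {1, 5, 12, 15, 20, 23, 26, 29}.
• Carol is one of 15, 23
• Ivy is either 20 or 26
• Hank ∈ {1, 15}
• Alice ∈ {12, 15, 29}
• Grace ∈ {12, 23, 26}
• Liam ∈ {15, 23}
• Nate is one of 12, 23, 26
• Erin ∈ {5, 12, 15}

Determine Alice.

The 8 variables draw from only 8 values {1, 5, 12, 15, 20, 23, 26, 29}, so each is used; only Hank can be 1, hence Hank = 1.
The 7 still-open variables draw from only 7 values {5, 12, 15, 20, 23, 26, 29}, so each is used; only Erin can be 5, hence Erin = 5.
The 6 still-open variables together cover exactly {12, 15, 20, 23, 26, 29} — 6 values for 6 variables — and 20 appears only in Ivy's list, so Ivy = 20.
The 5 still-open variables draw from only 5 values {12, 15, 23, 26, 29}, so each is used; only Alice can be 29, hence Alice = 29.

29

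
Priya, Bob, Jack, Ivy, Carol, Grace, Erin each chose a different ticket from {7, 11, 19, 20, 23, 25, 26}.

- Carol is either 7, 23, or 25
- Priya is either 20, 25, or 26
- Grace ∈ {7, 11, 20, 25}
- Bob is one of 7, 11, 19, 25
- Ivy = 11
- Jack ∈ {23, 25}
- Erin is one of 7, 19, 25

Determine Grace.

Ivy has just one choice, so Ivy = 11. So Bob, Grace can't be 11.
Among the 6 still-open variables, 26 fits only Priya (and all 6 values in {7, 19, 20, 23, 25, 26} must be used), so Priya = 26.
The 5 still-open variables together cover exactly {7, 19, 20, 23, 25} — 5 values for 5 variables — and 20 appears only in Grace's list, so Grace = 20.

20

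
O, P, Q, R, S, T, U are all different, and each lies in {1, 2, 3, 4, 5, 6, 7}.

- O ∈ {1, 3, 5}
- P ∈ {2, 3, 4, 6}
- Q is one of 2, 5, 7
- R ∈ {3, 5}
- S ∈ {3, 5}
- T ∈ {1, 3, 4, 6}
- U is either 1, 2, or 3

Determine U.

The 7 variables together cover exactly {1, 2, 3, 4, 5, 6, 7} — 7 values for 7 variables — and 7 appears only in Q's list, so Q = 7.
The 2 variables R and S are confined to {3, 5}, which locks those values in; drop them from O, P, T, U.
O must be 1 (only option left). So T, U can't be 1.
So U = 2.

2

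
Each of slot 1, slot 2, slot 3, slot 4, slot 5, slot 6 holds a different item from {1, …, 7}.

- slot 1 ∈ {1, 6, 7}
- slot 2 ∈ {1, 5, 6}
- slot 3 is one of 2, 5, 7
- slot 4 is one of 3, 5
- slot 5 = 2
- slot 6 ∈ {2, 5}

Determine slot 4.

slot 5 has just one choice, so slot 5 = 2. Eliminate 2 elsewhere: slot 3, slot 6.
That leaves slot 6 = 5. Strike 5 from slot 2, slot 3, slot 4.
So slot 4 = 3.

3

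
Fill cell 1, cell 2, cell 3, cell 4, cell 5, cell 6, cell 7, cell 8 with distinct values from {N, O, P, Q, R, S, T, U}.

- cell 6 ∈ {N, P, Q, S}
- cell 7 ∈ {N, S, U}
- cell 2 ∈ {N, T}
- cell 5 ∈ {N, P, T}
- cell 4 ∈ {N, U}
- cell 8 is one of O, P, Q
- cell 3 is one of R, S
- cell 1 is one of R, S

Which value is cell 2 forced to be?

T

Among the 8 variables, O fits only cell 8 (and all 8 values in {N, O, P, Q, R, S, T, U} must be used), so cell 8 = O.
Among the 7 still-open variables, Q fits only cell 6 (and all 7 values in {N, P, Q, R, S, T, U} must be used), so cell 6 = Q.
Among the 6 still-open variables, P fits only cell 5 (and all 6 values in {N, P, R, S, T, U} must be used), so cell 5 = P.
The 5 still-open variables together cover exactly {N, R, S, T, U} — 5 values for 5 variables — and T appears only in cell 2's list, so cell 2 = T.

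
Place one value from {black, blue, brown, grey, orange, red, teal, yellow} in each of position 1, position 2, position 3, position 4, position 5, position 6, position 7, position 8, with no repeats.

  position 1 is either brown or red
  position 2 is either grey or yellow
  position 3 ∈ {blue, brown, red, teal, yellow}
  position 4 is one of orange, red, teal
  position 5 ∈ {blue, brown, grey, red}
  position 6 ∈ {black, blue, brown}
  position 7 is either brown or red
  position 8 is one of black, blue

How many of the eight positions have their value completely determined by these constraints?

4

Among the 8 variables, orange fits only position 4 (and all 8 values in {black, blue, brown, grey, orange, red, teal, yellow} must be used), so position 4 = orange.
The 7 still-open variables together cover exactly {black, blue, brown, grey, red, teal, yellow} — 7 values for 7 variables — and teal appears only in position 3's list, so position 3 = teal.
The 6 still-open variables draw from only 6 values {black, blue, brown, grey, red, yellow}, so each is used; only position 2 can be yellow, hence position 2 = yellow.
Among the 5 still-open variables, grey fits only position 5 (and all 5 values in {black, blue, brown, grey, red} must be used), so position 5 = grey.
position 1 and position 7 share exactly the 2 values {brown, red}; by pigeonhole those values go to them, so strike brown, red from position 6.
Determined: position 2=yellow, position 3=teal, position 4=orange, position 5=grey. The other positions each still have more than one consistent value. That makes 4.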